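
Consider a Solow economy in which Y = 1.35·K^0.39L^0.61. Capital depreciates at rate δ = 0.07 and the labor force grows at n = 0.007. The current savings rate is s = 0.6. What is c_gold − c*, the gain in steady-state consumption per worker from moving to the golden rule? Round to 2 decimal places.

Break-even investment rate: n + δ = 0.007 + 0.07 = 0.077.
Current steady state (s = 0.6): k* = (0.6·1.35/0.077)^(1/0.61) ≈ 47.3588, y* = 1.35·47.3588^0.39 ≈ 6.0777, c* = (1−0.6)·6.0777 ≈ 2.4311.
Maximizing c = f(k) − (n+δ)·k gives f'(k) = n+δ, i.e. 0.39·1.35·k^(0.39−1) = 0.077, so k_gold = (0.39·1.35/0.077)^(1/0.61) ≈ 23.3723.
y_gold = 1.35·23.3723^0.39 ≈ 4.6145, c_gold = y_gold − 0.077·k_gold ≈ 2.8149.
Gain: Δc = 2.8149 − 2.4311 ≈ 0.3838.

Δc ≈ 0.38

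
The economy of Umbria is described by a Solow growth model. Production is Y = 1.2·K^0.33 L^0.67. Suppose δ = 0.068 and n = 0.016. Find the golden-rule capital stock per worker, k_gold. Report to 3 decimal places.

n + δ = 0.016 + 0.068 = 0.084.
Setting f'(k) = n+δ gives 0.33·1.2·k^(0.33−1) = 0.084, hence k_gold = (0.33·1.2/0.084)^(1/0.67) ≈ 10.1181.

k_gold ≈ 10.118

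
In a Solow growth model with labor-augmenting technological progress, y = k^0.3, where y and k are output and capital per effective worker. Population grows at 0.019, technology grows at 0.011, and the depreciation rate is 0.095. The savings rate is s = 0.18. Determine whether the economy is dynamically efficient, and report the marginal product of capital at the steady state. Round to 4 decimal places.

dynamically efficient; MPK ≈ 0.2083

The effective depreciation rate is n + g + δ = 0.019 + 0.011 + 0.095 = 0.125.
Steady-state k*: s·k^0.3 = 0.125·k gives k* = (0.18/0.125)^(1/0.7) ≈ 1.6836.
MPK = 0.3·1.6836^(-0.7) ≈ 0.2083.
MPK > n+g+δ = 0.125, so the economy is dynamically efficient (under-saving).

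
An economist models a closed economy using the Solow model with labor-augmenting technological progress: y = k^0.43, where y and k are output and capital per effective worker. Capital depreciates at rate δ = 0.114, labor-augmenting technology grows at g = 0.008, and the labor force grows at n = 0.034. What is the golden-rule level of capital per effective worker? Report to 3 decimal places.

k_gold ≈ 5.923

The effective depreciation rate is n + g + δ = 0.034 + 0.008 + 0.114 = 0.156.
At the golden rule the marginal product of capital equals n+g+δ: 0.43·k^(0.43−1) = 0.156. Solving, k_gold = (0.43/0.156)^(1/0.57) ≈ 5.9229.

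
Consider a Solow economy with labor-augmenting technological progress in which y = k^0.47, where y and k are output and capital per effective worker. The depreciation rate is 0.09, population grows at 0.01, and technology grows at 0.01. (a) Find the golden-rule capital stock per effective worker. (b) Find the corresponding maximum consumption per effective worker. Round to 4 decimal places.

(a) k_gold ≈ 15.4885; (b) c_gold ≈ 1.9212

The effective depreciation rate is n + g + δ = 0.01 + 0.01 + 0.09 = 0.11.
Golden rule sets MPK = n+g+δ: 0.47·k^(0.47−1) = 0.11, so k_gold = (0.47/0.11)^(1/0.53) ≈ 15.4885.
y_gold = 15.4885^0.47 ≈ 3.6250; c_gold = y_gold − 0.11·k_gold ≈ 1.9212.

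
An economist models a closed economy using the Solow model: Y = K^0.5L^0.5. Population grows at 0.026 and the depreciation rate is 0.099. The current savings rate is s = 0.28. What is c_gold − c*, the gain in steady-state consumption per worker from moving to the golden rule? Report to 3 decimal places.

n + δ = 0.026 + 0.099 = 0.125.
Current steady state (s = 0.28): k* = (0.28/0.125)^(1/0.5) ≈ 5.0176, y* = 5.0176^0.5 ≈ 2.2400, c* = (1−0.28)·2.2400 ≈ 1.6128.
Setting f'(k) = n+δ gives 0.5·k^(0.5−1) = 0.125, hence k_gold = (0.5/0.125)^(1/0.5) ≈ 16.0000.
y_gold = 16.0000^0.5 ≈ 4.0000, c_gold = y_gold − 0.125·k_gold ≈ 2.0000.
Gain: Δc = 2.0000 − 1.6128 ≈ 0.3872.

Δc ≈ 0.387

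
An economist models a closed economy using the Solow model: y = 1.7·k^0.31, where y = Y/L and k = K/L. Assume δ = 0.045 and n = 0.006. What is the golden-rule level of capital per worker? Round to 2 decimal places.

k_gold ≈ 29.51

Break-even investment rate: n + δ = 0.006 + 0.045 = 0.051.
Maximizing c = f(k) − (n+δ)·k gives f'(k) = n+δ, i.e. 0.31·1.7·k^(0.31−1) = 0.051, so k_gold = (0.31·1.7/0.051)^(1/0.69) ≈ 29.5062.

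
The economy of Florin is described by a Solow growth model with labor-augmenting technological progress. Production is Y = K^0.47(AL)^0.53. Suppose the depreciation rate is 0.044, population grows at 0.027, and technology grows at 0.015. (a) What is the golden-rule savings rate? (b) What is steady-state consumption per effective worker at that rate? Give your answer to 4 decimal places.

The effective depreciation rate is n + g + δ = 0.027 + 0.015 + 0.044 = 0.086.
For Cobb-Douglas, s_gold equals capital's share: s_gold = 0.47.
Golden rule sets MPK = n+g+δ: 0.47·k^(0.47−1) = 0.086, so k_gold = (0.47/0.086)^(1/0.53) ≈ 24.6432.
y_gold = 24.6432^0.47 ≈ 4.5092; c_gold = (1−0.47)·y_gold ≈ 2.3899.

(a) s_gold = 0.4700; (b) c_gold ≈ 2.3899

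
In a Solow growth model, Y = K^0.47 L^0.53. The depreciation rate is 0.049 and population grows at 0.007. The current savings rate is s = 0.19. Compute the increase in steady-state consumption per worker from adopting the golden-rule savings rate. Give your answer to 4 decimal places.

Δc ≈ 1.1029

The effective depreciation rate is n + δ = 0.007 + 0.049 = 0.056.
Current steady state (s = 0.19): k* = (0.19/0.056)^(1/0.53) ≈ 10.0246, y* = 10.0246^0.47 ≈ 2.9546, c* = (1−0.19)·2.9546 ≈ 2.3932.
Golden rule sets MPK = n+δ: 0.47·k^(0.47−1) = 0.056, so k_gold = (0.47/0.056)^(1/0.53) ≈ 55.3638.
y_gold = 55.3638^0.47 ≈ 6.5965, c_gold = y_gold − 0.056·k_gold ≈ 3.4962.
Gain: Δc = 3.4962 − 2.3932 ≈ 1.1029.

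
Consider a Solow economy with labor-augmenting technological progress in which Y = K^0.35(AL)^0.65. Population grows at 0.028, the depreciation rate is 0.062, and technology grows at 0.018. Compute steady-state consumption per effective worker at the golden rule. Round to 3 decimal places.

c_gold ≈ 1.224

Break-even investment rate: n + g + δ = 0.028 + 0.018 + 0.062 = 0.108.
Setting f'(k) = n+g+δ gives 0.35·k^(0.35−1) = 0.108, hence k_gold = (0.35/0.108)^(1/0.65) ≈ 6.1039.
y_gold = 6.1039^0.35 ≈ 1.8835.
c_gold = y_gold − (n+g+δ)·k_gold = 1.8835 − 0.108·6.1039 ≈ 1.2243.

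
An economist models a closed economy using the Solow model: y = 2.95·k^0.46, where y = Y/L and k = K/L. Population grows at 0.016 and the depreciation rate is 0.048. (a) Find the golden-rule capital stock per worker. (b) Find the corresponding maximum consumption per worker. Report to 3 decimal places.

The effective depreciation rate is n + δ = 0.016 + 0.048 = 0.064.
Maximizing c = f(k) − (n+δ)·k gives f'(k) = n+δ, i.e. 0.46·2.95·k^(0.46−1) = 0.064, so k_gold = (0.46·2.95/0.064)^(1/0.54) ≈ 285.9539.
y_gold = 2.95·285.9539^0.46 ≈ 39.7849; c_gold = y_gold − 0.064·k_gold ≈ 21.4838.

(a) k_gold ≈ 285.954; (b) c_gold ≈ 21.484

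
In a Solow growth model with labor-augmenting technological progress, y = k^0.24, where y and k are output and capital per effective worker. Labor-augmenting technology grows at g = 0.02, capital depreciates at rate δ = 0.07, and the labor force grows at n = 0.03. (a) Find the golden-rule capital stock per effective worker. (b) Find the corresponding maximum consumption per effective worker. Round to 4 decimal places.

(a) k_gold ≈ 2.4894; (b) c_gold ≈ 0.9460

The effective depreciation rate is n + g + δ = 0.03 + 0.02 + 0.07 = 0.12.
Maximizing c = f(k) − (n+g+δ)·k gives f'(k) = n+g+δ, i.e. 0.24·k^(0.24−1) = 0.12, so k_gold = (0.24/0.12)^(1/0.76) ≈ 2.4894.
y_gold = 2.4894^0.24 ≈ 1.2447; c_gold = y_gold − 0.12·k_gold ≈ 0.9460.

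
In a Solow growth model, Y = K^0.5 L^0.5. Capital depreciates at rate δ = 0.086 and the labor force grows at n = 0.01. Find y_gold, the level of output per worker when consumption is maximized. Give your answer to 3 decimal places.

y_gold ≈ 5.208

The effective depreciation rate is n + δ = 0.01 + 0.086 = 0.096.
Golden rule sets MPK = n+δ: 0.5·k^(0.5−1) = 0.096, so k_gold = (0.5/0.096)^(1/0.5) ≈ 27.1267.
Output: y_gold = k_gold^0.5 = 27.1267^0.5 ≈ 5.2083.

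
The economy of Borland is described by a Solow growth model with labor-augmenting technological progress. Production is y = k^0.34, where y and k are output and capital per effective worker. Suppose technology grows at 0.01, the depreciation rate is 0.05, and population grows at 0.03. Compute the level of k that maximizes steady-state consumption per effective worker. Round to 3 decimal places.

k_gold ≈ 7.492

Capital per effective worker breaks even when investment replaces (n + g + δ)·k; here n + g + δ = 0.09.
Maximizing c = f(k) − (n+g+δ)·k gives f'(k) = n+g+δ, i.e. 0.34·k^(0.34−1) = 0.09, so k_gold = (0.34/0.09)^(1/0.66) ≈ 7.4920.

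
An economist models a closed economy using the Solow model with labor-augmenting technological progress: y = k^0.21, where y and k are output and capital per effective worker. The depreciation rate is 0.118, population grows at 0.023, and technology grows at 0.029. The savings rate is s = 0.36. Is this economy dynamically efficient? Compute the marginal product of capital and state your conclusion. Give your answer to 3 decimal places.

The effective depreciation rate is n + g + δ = 0.023 + 0.029 + 0.118 = 0.17.
Steady-state k*: s·k^0.21 = 0.17·k gives k* = (0.36/0.17)^(1/0.79) ≈ 2.5851.
MPK = 0.21·2.5851^(-0.79) ≈ 0.0992.
MPK < n+g+δ = 0.17, so the economy is dynamically inefficient (over-saving).

dynamically inefficient; MPK ≈ 0.099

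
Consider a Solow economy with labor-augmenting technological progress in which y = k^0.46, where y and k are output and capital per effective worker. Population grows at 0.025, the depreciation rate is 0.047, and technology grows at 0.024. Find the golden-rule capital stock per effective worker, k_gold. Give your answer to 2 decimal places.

k_gold ≈ 18.20

Capital per effective worker breaks even when investment replaces (n + g + δ)·k; here n + g + δ = 0.096.
Golden rule sets MPK = n+g+δ: 0.46·k^(0.46−1) = 0.096, so k_gold = (0.46/0.096)^(1/0.54) ≈ 18.2037.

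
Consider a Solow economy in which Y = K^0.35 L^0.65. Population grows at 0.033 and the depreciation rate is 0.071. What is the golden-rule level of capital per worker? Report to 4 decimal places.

Capital per worker breaks even when investment replaces (n + δ)·k; here n + δ = 0.104.
Maximizing c = f(k) − (n+δ)·k gives f'(k) = n+δ, i.e. 0.35·k^(0.35−1) = 0.104, so k_gold = (0.35/0.104)^(1/0.65) ≈ 6.4688.

k_gold ≈ 6.4688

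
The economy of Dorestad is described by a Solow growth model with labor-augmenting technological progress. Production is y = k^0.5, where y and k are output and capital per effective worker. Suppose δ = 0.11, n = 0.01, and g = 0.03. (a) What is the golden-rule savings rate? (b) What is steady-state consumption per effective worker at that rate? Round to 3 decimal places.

(a) s_gold = 0.500; (b) c_gold ≈ 1.667

The effective depreciation rate is n + g + δ = 0.01 + 0.03 + 0.11 = 0.15.
For Cobb-Douglas, s_gold equals capital's share: s_gold = 0.5.
Setting f'(k) = n+g+δ gives 0.5·k^(0.5−1) = 0.15, hence k_gold = (0.5/0.15)^(1/0.5) ≈ 11.1111.
y_gold = 11.1111^0.5 ≈ 3.3333; c_gold = (1−0.5)·y_gold ≈ 1.6667.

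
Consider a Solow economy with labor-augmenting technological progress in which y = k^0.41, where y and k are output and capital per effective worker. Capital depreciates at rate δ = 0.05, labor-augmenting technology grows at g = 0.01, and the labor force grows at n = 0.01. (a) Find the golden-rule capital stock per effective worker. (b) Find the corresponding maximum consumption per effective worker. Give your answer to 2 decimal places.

Capital per effective worker breaks even when investment replaces (n + g + δ)·k; here n + g + δ = 0.07.
Golden rule sets MPK = n+g+δ: 0.41·k^(0.41−1) = 0.07, so k_gold = (0.41/0.07)^(1/0.59) ≈ 20.0061.
y_gold = 20.0061^0.41 ≈ 3.4157; c_gold = y_gold − 0.07·k_gold ≈ 2.0152.

(a) k_gold ≈ 20.01; (b) c_gold ≈ 2.02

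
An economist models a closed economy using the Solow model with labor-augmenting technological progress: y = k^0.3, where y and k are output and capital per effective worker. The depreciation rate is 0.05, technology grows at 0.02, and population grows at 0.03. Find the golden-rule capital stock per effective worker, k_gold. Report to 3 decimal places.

k_gold ≈ 4.804

Break-even investment rate: n + g + δ = 0.03 + 0.02 + 0.05 = 0.1.
At the golden rule the marginal product of capital equals n+g+δ: 0.3·k^(0.3−1) = 0.1. Solving, k_gold = (0.3/0.1)^(1/0.7) ≈ 4.8040.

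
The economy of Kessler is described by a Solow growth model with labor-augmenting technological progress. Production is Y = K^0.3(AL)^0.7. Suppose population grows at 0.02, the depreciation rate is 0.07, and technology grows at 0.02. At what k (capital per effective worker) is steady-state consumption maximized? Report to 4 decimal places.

k_gold ≈ 4.1925

Capital per effective worker breaks even when investment replaces (n + g + δ)·k; here n + g + δ = 0.11.
Maximizing c = f(k) − (n+g+δ)·k gives f'(k) = n+g+δ, i.e. 0.3·k^(0.3−1) = 0.11, so k_gold = (0.3/0.11)^(1/0.7) ≈ 4.1925.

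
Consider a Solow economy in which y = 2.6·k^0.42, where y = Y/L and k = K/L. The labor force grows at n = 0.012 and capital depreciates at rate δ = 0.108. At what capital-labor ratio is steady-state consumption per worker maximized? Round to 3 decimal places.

Capital per worker breaks even when investment replaces (n + δ)·k; here n + δ = 0.12.
At the golden rule the marginal product of capital equals n+δ: 0.42·2.6·k^(0.42−1) = 0.12. Solving, k_gold = (0.42·2.6/0.12)^(1/0.58) ≈ 45.0318.

k_gold ≈ 45.032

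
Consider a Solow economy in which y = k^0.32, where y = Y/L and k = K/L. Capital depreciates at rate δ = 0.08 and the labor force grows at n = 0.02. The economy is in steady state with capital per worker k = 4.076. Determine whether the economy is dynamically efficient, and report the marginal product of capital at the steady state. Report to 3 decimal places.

Break-even investment rate: n + δ = 0.02 + 0.08 = 0.1.
MPK = 0.32·k^(0.32−1) = 0.32·4.076^(-0.68) ≈ 0.1231.
MPK > 0.1, so the economy is dynamically efficient (under-saving).

dynamically efficient; MPK ≈ 0.123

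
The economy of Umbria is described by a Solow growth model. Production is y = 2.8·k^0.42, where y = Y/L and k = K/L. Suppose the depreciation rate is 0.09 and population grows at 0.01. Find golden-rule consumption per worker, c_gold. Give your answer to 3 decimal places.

Capital per worker breaks even when investment replaces (n + δ)·k; here n + δ = 0.1.
At the golden rule the marginal product of capital equals n+δ: 0.42·2.8·k^(0.42−1) = 0.1. Solving, k_gold = (0.42·2.8/0.1)^(1/0.58) ≈ 70.0696.
y_gold = 2.8·70.0696^0.42 ≈ 16.6832.
c_gold = y_gold − (n+δ)·k_gold = 16.6832 − 0.1·70.0696 ≈ 9.6763.

c_gold ≈ 9.676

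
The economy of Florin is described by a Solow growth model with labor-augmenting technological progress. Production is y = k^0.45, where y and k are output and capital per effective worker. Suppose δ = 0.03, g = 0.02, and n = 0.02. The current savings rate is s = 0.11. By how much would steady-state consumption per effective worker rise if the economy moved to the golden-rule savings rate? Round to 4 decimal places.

The effective depreciation rate is n + g + δ = 0.02 + 0.02 + 0.03 = 0.07.
Current steady state (s = 0.11): k* = (0.11/0.07)^(1/0.55) ≈ 2.2746, y* = 2.2746^0.45 ≈ 1.4475, c* = (1−0.11)·1.4475 ≈ 1.2882.
Setting f'(k) = n+g+δ gives 0.45·k^(0.45−1) = 0.07, hence k_gold = (0.45/0.07)^(1/0.55) ≈ 29.4645.
y_gold = 29.4645^0.45 ≈ 4.5834, c_gold = y_gold − 0.07·k_gold ≈ 2.5209.
Gain: Δc = 2.5209 − 1.2882 ≈ 1.2326.

Δc ≈ 1.2326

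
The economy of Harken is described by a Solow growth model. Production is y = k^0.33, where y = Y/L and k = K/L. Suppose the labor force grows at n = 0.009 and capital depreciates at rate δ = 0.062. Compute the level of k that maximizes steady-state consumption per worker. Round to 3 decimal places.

k_gold ≈ 9.906

The effective depreciation rate is n + δ = 0.009 + 0.062 = 0.071.
At the golden rule the marginal product of capital equals n+δ: 0.33·k^(0.33−1) = 0.071. Solving, k_gold = (0.33/0.071)^(1/0.67) ≈ 9.9061.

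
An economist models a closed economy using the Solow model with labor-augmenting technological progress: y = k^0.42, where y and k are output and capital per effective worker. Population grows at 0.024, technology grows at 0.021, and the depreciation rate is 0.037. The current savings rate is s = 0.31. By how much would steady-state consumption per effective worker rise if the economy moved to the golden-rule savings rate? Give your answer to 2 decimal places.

Δc ≈ 0.09

The effective depreciation rate is n + g + δ = 0.024 + 0.021 + 0.037 = 0.082.
Current steady state (s = 0.31): k* = (0.31/0.082)^(1/0.58) ≈ 9.9031, y* = 9.9031^0.42 ≈ 2.6195, c* = (1−0.31)·2.6195 ≈ 1.8075.
Golden rule sets MPK = n+g+δ: 0.42·k^(0.42−1) = 0.082, so k_gold = (0.42/0.082)^(1/0.58) ≈ 16.7172.
y_gold = 16.7172^0.42 ≈ 3.2638, c_gold = y_gold − 0.082·k_gold ≈ 1.8930.
Gain: Δc = 1.8930 − 1.8075 ≈ 0.0855.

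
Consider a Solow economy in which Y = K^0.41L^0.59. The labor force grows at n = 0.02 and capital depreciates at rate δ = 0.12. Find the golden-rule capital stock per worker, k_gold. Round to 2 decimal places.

k_gold ≈ 6.18

The effective depreciation rate is n + δ = 0.02 + 0.12 = 0.14.
Maximizing c = f(k) − (n+δ)·k gives f'(k) = n+δ, i.e. 0.41·k^(0.41−1) = 0.14, so k_gold = (0.41/0.14)^(1/0.59) ≈ 6.1793.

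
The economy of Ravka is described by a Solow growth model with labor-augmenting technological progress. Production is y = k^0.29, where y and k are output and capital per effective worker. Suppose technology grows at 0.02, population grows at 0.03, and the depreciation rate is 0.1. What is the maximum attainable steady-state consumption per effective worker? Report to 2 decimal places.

n + g + δ = 0.03 + 0.02 + 0.1 = 0.15.
Setting f'(k) = n+g+δ gives 0.29·k^(0.29−1) = 0.15, hence k_gold = (0.29/0.15)^(1/0.71) ≈ 2.5307.
y_gold = 2.5307^0.29 ≈ 1.3090.
c_gold = y_gold − (n+g+δ)·k_gold = 1.3090 − 0.15·2.5307 ≈ 0.9294.

c_gold ≈ 0.93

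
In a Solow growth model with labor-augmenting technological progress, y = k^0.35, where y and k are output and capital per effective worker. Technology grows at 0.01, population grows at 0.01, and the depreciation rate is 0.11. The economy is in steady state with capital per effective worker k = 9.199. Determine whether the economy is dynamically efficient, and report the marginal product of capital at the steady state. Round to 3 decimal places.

dynamically inefficient; MPK ≈ 0.083

The effective depreciation rate is n + g + δ = 0.01 + 0.01 + 0.11 = 0.13.
MPK = 0.35·k^(0.35−1) = 0.35·9.199^(-0.65) ≈ 0.0827.
MPK < 0.13, so the economy is dynamically inefficient (over-saving).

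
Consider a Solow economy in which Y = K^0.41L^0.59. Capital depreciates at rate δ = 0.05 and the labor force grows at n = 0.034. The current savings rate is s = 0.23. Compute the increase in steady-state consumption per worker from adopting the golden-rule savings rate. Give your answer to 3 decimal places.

Δc ≈ 0.225

The effective depreciation rate is n + δ = 0.034 + 0.05 = 0.084.
Current steady state (s = 0.23): k* = (0.23/0.084)^(1/0.59) ≈ 5.5136, y* = 5.5136^0.41 ≈ 2.0137, c* = (1−0.23)·2.0137 ≈ 1.5505.
Golden rule sets MPK = n+δ: 0.41·k^(0.41−1) = 0.084, so k_gold = (0.41/0.084)^(1/0.59) ≈ 14.6878.
y_gold = 14.6878^0.41 ≈ 3.0092, c_gold = y_gold − 0.084·k_gold ≈ 1.7754.
Gain: Δc = 1.7754 − 1.5505 ≈ 0.2249.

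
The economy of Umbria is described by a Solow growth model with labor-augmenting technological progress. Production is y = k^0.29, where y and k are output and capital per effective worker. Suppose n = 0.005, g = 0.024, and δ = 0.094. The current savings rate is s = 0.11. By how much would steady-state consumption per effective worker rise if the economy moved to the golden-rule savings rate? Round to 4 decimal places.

Δc ≈ 0.1576

n + g + δ = 0.005 + 0.024 + 0.094 = 0.123.
Current steady state (s = 0.11): k* = (0.11/0.123)^(1/0.71) ≈ 0.8544, y* = 0.8544^0.29 ≈ 0.9554, c* = (1−0.11)·0.9554 ≈ 0.8503.
Maximizing c = f(k) − (n+g+δ)·k gives f'(k) = n+g+δ, i.e. 0.29·k^(0.29−1) = 0.123, so k_gold = (0.29/0.123)^(1/0.71) ≈ 3.3469.
y_gold = 3.3469^0.29 ≈ 1.4195, c_gold = y_gold − 0.123·k_gold ≈ 1.0079.
Gain: Δc = 1.0079 − 0.8503 ≈ 0.1576.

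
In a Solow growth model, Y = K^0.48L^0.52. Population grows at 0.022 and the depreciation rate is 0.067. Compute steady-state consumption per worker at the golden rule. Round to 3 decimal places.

Capital per worker breaks even when investment replaces (n + δ)·k; here n + δ = 0.089.
Setting f'(k) = n+δ gives 0.48·k^(0.48−1) = 0.089, hence k_gold = (0.48/0.089)^(1/0.52) ≈ 25.5509.
y_gold = 25.5509^0.48 ≈ 4.7376.
c_gold = y_gold − (n+δ)·k_gold = 4.7376 − 0.089·25.5509 ≈ 2.4635.

c_gold ≈ 2.464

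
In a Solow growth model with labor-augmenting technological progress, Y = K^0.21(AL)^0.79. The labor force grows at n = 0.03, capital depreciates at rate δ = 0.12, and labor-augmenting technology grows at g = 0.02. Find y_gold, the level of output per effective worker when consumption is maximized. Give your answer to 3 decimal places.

The effective depreciation rate is n + g + δ = 0.03 + 0.02 + 0.12 = 0.17.
Setting f'(k) = n+g+δ gives 0.21·k^(0.21−1) = 0.17, hence k_gold = (0.21/0.17)^(1/0.79) ≈ 1.3067.
Output: y_gold = k_gold^0.21 = 1.3067^0.21 ≈ 1.0578.

y_gold ≈ 1.058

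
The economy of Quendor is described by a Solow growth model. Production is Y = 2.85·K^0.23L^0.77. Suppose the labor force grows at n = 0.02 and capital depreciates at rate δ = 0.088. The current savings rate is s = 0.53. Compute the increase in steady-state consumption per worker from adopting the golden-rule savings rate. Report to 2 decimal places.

Capital per worker breaks even when investment replaces (n + δ)·k; here n + δ = 0.108.
Current steady state (s = 0.53): k* = (0.53·2.85/0.108)^(1/0.77) ≈ 30.7552, y* = 2.85·30.7552^0.23 ≈ 6.2671, c* = (1−0.53)·6.2671 ≈ 2.9455.
Maximizing c = f(k) − (n+δ)·k gives f'(k) = n+δ, i.e. 0.23·2.85·k^(0.23−1) = 0.108, so k_gold = (0.23·2.85/0.108)^(1/0.77) ≈ 10.4010.
y_gold = 2.85·10.4010^0.23 ≈ 4.8840, c_gold = y_gold − 0.108·k_gold ≈ 3.7607.
Gain: Δc = 3.7607 − 2.9455 ≈ 0.8151.

Δc ≈ 0.82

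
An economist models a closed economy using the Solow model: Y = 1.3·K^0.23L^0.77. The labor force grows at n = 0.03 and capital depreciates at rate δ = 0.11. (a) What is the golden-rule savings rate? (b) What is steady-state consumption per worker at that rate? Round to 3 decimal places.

(a) s_gold = 0.230; (b) c_gold ≈ 1.256

Break-even investment rate: n + δ = 0.03 + 0.11 = 0.14.
For Cobb-Douglas, s_gold equals capital's share: s_gold = 0.23.
At the golden rule the marginal product of capital equals n+δ: 0.23·1.3·k^(0.23−1) = 0.14. Solving, k_gold = (0.23·1.3/0.14)^(1/0.77) ≈ 2.6790.
y_gold = 1.3·2.6790^0.23 ≈ 1.6307; c_gold = (1−0.23)·y_gold ≈ 1.2557.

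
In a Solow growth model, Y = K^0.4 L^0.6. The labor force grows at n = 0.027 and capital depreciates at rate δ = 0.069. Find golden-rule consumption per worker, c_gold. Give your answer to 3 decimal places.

c_gold ≈ 1.554

Break-even investment rate: n + δ = 0.027 + 0.069 = 0.096.
Setting f'(k) = n+δ gives 0.4·k^(0.4−1) = 0.096, hence k_gold = (0.4/0.096)^(1/0.6) ≈ 10.7890.
y_gold = 10.7890^0.4 ≈ 2.5894.
c_gold = y_gold − (n+δ)·k_gold = 2.5894 − 0.096·10.7890 ≈ 1.5536.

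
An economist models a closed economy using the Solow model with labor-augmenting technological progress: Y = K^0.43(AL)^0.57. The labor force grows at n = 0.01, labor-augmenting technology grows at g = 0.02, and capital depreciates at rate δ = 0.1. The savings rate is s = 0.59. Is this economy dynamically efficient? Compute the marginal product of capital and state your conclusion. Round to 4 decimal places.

Capital per effective worker breaks even when investment replaces (n + g + δ)·k; here n + g + δ = 0.13.
Steady-state k*: s·k^0.43 = 0.13·k gives k* = (0.59/0.13)^(1/0.57) ≈ 14.2060.
MPK = 0.43·14.2060^(-0.57) ≈ 0.0947.
MPK < n+g+δ = 0.13, so the economy is dynamically inefficient (over-saving).

dynamically inefficient; MPK ≈ 0.0947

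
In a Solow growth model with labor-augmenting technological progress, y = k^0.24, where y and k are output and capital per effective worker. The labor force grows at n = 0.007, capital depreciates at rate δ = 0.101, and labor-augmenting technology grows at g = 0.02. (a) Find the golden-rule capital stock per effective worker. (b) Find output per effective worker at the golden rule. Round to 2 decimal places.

(a) k_gold ≈ 2.29; (b) y_gold ≈ 1.22

Break-even investment rate: n + g + δ = 0.007 + 0.02 + 0.101 = 0.128.
At the golden rule the marginal product of capital equals n+g+δ: 0.24·k^(0.24−1) = 0.128. Solving, k_gold = (0.24/0.128)^(1/0.76) ≈ 2.2867.
y_gold = 2.2867^0.24 ≈ 1.2196.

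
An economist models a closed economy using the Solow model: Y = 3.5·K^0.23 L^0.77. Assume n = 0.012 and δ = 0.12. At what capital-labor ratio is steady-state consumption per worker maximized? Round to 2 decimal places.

Capital per worker breaks even when investment replaces (n + δ)·k; here n + δ = 0.132.
Golden rule sets MPK = n+δ: 0.23·3.5·k^(0.23−1) = 0.132, so k_gold = (0.23·3.5/0.132)^(1/0.77) ≈ 10.4657.

k_gold ≈ 10.47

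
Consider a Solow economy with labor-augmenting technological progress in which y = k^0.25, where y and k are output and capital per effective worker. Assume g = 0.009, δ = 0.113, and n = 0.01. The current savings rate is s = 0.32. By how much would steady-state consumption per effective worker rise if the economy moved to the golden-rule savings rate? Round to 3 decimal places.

Δc ≈ 0.014

Break-even investment rate: n + g + δ = 0.01 + 0.009 + 0.113 = 0.132.
Current steady state (s = 0.32): k* = (0.32/0.132)^(1/0.75) ≈ 3.2566, y* = 3.2566^0.25 ≈ 1.3434, c* = (1−0.32)·1.3434 ≈ 0.9135.
Maximizing c = f(k) − (n+g+δ)·k gives f'(k) = n+g+δ, i.e. 0.25·k^(0.25−1) = 0.132, so k_gold = (0.25/0.132)^(1/0.75) ≈ 2.3433.
y_gold = 2.3433^0.25 ≈ 1.2372, c_gold = y_gold − 0.132·k_gold ≈ 0.9279.
Gain: Δc = 0.9279 − 0.9135 ≈ 0.0144.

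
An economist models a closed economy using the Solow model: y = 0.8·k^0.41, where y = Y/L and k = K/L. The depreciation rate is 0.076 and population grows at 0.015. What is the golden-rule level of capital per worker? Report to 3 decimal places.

The effective depreciation rate is n + δ = 0.015 + 0.076 = 0.091.
Setting f'(k) = n+δ gives 0.41·0.8·k^(0.41−1) = 0.091, hence k_gold = (0.41·0.8/0.091)^(1/0.59) ≈ 8.7859.

k_gold ≈ 8.786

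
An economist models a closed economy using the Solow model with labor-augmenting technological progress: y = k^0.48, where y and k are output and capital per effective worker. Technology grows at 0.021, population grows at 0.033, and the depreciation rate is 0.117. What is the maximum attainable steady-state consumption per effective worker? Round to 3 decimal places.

c_gold ≈ 1.348

Capital per effective worker breaks even when investment replaces (n + g + δ)·k; here n + g + δ = 0.171.
Maximizing c = f(k) − (n+g+δ)·k gives f'(k) = n+g+δ, i.e. 0.48·k^(0.48−1) = 0.171, so k_gold = (0.48/0.171)^(1/0.52) ≈ 7.2780.
y_gold = 7.2780^0.48 ≈ 2.5928.
c_gold = y_gold − (n+g+δ)·k_gold = 2.5928 − 0.171·7.2780 ≈ 1.3482.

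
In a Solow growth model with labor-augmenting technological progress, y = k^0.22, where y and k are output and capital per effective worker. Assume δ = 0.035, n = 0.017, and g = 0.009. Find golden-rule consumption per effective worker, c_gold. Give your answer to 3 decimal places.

c_gold ≈ 1.120

The effective depreciation rate is n + g + δ = 0.017 + 0.009 + 0.035 = 0.061.
Golden rule sets MPK = n+g+δ: 0.22·k^(0.22−1) = 0.061, so k_gold = (0.22/0.061)^(1/0.78) ≈ 5.1787.
y_gold = 5.1787^0.22 ≈ 1.4359.
c_gold = y_gold − (n+g+δ)·k_gold = 1.4359 − 0.061·5.1787 ≈ 1.1200.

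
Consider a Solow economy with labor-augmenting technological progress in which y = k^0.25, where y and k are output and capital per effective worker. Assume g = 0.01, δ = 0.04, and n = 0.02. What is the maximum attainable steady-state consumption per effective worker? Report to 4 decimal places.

n + g + δ = 0.02 + 0.01 + 0.04 = 0.07.
Setting f'(k) = n+g+δ gives 0.25·k^(0.25−1) = 0.07, hence k_gold = (0.25/0.07)^(1/0.75) ≈ 5.4591.
y_gold = 5.4591^0.25 ≈ 1.5286.
c_gold = y_gold − (n+g+δ)·k_gold = 1.5286 − 0.07·5.4591 ≈ 1.1464.

c_gold ≈ 1.1464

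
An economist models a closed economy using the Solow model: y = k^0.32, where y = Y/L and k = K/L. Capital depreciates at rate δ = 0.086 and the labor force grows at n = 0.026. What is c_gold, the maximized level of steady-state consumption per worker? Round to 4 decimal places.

Break-even investment rate: n + δ = 0.026 + 0.086 = 0.112.
Maximizing c = f(k) − (n+δ)·k gives f'(k) = n+δ, i.e. 0.32·k^(0.32−1) = 0.112, so k_gold = (0.32/0.112)^(1/0.68) ≈ 4.6826.
y_gold = 4.6826^0.32 ≈ 1.6389.
c_gold = y_gold − (n+δ)·k_gold = 1.6389 − 0.112·4.6826 ≈ 1.1145.

c_gold ≈ 1.1145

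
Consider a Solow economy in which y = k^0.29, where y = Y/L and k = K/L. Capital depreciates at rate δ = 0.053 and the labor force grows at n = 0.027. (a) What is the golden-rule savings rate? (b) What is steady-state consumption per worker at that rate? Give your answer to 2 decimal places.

(a) s_gold = 0.29; (b) c_gold ≈ 1.20

The effective depreciation rate is n + δ = 0.027 + 0.053 = 0.08.
For Cobb-Douglas, s_gold equals capital's share: s_gold = 0.29.
Setting f'(k) = n+δ gives 0.29·k^(0.29−1) = 0.08, hence k_gold = (0.29/0.08)^(1/0.71) ≈ 6.1342.
y_gold = 6.1342^0.29 ≈ 1.6922; c_gold = (1−0.29)·y_gold ≈ 1.2015.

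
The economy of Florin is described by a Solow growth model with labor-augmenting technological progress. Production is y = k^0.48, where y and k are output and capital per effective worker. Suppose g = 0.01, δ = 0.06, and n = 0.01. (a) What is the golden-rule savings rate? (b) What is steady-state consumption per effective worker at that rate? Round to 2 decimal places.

(a) s_gold = 0.48; (b) c_gold ≈ 2.72

Break-even investment rate: n + g + δ = 0.01 + 0.01 + 0.06 = 0.08.
For Cobb-Douglas, s_gold equals capital's share: s_gold = 0.48.
At the golden rule the marginal product of capital equals n+g+δ: 0.48·k^(0.48−1) = 0.08. Solving, k_gold = (0.48/0.08)^(1/0.52) ≈ 31.3650.
y_gold = 31.3650^0.48 ≈ 5.2275; c_gold = (1−0.48)·y_gold ≈ 2.7183.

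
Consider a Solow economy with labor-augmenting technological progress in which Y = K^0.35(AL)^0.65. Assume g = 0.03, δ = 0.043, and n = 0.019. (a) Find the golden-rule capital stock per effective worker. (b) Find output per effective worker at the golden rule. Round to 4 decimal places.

Break-even investment rate: n + g + δ = 0.019 + 0.03 + 0.043 = 0.092.
Setting f'(k) = n+g+δ gives 0.35·k^(0.35−1) = 0.092, hence k_gold = (0.35/0.092)^(1/0.65) ≈ 7.8116.
y_gold = 7.8116^0.35 ≈ 2.0533.

(a) k_gold ≈ 7.8116; (b) y_gold ≈ 2.0533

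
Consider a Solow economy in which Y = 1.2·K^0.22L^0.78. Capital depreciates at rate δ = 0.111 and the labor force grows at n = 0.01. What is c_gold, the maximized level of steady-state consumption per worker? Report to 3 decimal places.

c_gold ≈ 1.166

Break-even investment rate: n + δ = 0.01 + 0.111 = 0.121.
Golden rule sets MPK = n+δ: 0.22·1.2·k^(0.22−1) = 0.121, so k_gold = (0.22·1.2/0.121)^(1/0.78) ≈ 2.7188.
y_gold = 1.2·2.7188^0.22 ≈ 1.4954.
c_gold = y_gold − (n+δ)·k_gold = 1.4954 − 0.121·2.7188 ≈ 1.1664.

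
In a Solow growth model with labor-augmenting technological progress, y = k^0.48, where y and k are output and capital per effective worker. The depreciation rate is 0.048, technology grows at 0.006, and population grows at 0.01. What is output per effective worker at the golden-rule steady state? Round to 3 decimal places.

y_gold ≈ 6.423

Break-even investment rate: n + g + δ = 0.01 + 0.006 + 0.048 = 0.064.
Maximizing c = f(k) − (n+g+δ)·k gives f'(k) = n+g+δ, i.e. 0.48·k^(0.48−1) = 0.064, so k_gold = (0.48/0.064)^(1/0.52) ≈ 48.1737.
Output: y_gold = k_gold^0.48 = 48.1737^0.48 ≈ 6.4232.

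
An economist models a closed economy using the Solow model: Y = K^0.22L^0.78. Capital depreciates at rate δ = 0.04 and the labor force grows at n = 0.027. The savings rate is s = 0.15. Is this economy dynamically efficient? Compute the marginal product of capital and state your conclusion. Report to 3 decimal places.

Capital per worker breaks even when investment replaces (n + δ)·k; here n + δ = 0.067.
Steady-state k*: s·k^0.22 = 0.067·k gives k* = (0.15/0.067)^(1/0.78) ≈ 2.8102.
MPK = 0.22·2.8102^(-0.78) ≈ 0.0983.
MPK > n+δ = 0.067, so the economy is dynamically efficient (under-saving).

dynamically efficient; MPK ≈ 0.098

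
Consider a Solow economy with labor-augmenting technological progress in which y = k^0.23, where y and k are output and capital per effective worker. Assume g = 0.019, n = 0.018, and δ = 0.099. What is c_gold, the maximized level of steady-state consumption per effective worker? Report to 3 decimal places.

c_gold ≈ 0.901

The effective depreciation rate is n + g + δ = 0.018 + 0.019 + 0.099 = 0.136.
Setting f'(k) = n+g+δ gives 0.23·k^(0.23−1) = 0.136, hence k_gold = (0.23/0.136)^(1/0.77) ≈ 1.9786.
y_gold = 1.9786^0.23 ≈ 1.1699.
c_gold = y_gold − (n+g+δ)·k_gold = 1.1699 − 0.136·1.9786 ≈ 0.9008.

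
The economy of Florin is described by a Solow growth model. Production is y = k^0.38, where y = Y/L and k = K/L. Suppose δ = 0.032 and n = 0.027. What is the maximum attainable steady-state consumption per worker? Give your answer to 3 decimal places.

c_gold ≈ 1.942

n + δ = 0.027 + 0.032 = 0.059.
Maximizing c = f(k) − (n+δ)·k gives f'(k) = n+δ, i.e. 0.38·k^(0.38−1) = 0.059, so k_gold = (0.38/0.059)^(1/0.62) ≈ 20.1710.
y_gold = 20.1710^0.38 ≈ 3.1318.
c_gold = y_gold − (n+δ)·k_gold = 3.1318 − 0.059·20.1710 ≈ 1.9417.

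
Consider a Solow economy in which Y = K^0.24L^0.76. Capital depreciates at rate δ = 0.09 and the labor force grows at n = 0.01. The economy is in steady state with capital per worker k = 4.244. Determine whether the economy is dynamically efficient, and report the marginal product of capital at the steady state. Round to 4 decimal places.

dynamically inefficient; MPK ≈ 0.0800

Capital per worker breaks even when investment replaces (n + δ)·k; here n + δ = 0.1.
MPK = 0.24·k^(0.24−1) = 0.24·4.244^(-0.76) ≈ 0.0800.
MPK < 0.1, so the economy is dynamically inefficient (over-saving).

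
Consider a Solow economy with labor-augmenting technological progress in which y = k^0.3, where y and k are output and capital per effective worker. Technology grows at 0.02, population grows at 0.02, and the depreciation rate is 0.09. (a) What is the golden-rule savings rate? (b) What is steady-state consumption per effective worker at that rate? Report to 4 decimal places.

The effective depreciation rate is n + g + δ = 0.02 + 0.02 + 0.09 = 0.13.
For Cobb-Douglas, s_gold equals capital's share: s_gold = 0.3.
At the golden rule the marginal product of capital equals n+g+δ: 0.3·k^(0.3−1) = 0.13. Solving, k_gold = (0.3/0.13)^(1/0.7) ≈ 3.3024.
y_gold = 3.3024^0.3 ≈ 1.4310; c_gold = (1−0.3)·y_gold ≈ 1.0017.

(a) s_gold = 0.3000; (b) c_gold ≈ 1.0017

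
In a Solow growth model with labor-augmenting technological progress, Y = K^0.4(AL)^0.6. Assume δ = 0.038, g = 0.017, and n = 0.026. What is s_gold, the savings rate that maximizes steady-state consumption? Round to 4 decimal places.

s_gold = 0.4000

Break-even investment rate: n + g + δ = 0.026 + 0.017 + 0.038 = 0.081.
At the golden rule MPK = n+g+δ, and in any Cobb-Douglas steady state s = (n+g+δ)·k/y = MPK·k/y = capital's share 0.4.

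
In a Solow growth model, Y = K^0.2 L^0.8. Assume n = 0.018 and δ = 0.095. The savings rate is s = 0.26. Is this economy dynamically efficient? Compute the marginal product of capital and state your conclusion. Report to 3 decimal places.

Break-even investment rate: n + δ = 0.018 + 0.095 = 0.113.
Steady-state k*: s·k^0.2 = 0.113·k gives k* = (0.26/0.113)^(1/0.8) ≈ 2.8338.
MPK = 0.2·2.8338^(-0.8) ≈ 0.0869.
MPK < n+δ = 0.113, so the economy is dynamically inefficient (over-saving).

dynamically inefficient; MPK ≈ 0.087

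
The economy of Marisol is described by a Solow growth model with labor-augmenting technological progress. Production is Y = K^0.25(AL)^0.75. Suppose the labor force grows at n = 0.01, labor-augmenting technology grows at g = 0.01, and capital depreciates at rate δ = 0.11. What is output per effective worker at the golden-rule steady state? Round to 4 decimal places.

n + g + δ = 0.01 + 0.01 + 0.11 = 0.13.
Golden rule sets MPK = n+g+δ: 0.25·k^(0.25−1) = 0.13, so k_gold = (0.25/0.13)^(1/0.75) ≈ 2.3915.
Output: y_gold = k_gold^0.25 = 2.3915^0.25 ≈ 1.2436.

y_gold ≈ 1.2436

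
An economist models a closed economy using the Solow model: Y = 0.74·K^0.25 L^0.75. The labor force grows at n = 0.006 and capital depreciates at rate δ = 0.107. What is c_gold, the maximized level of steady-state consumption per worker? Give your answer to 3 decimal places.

Break-even investment rate: n + δ = 0.006 + 0.107 = 0.113.
Setting f'(k) = n+δ gives 0.25·0.74·k^(0.25−1) = 0.113, hence k_gold = (0.25·0.74/0.113)^(1/0.75) ≈ 1.9296.
y_gold = 0.74·1.9296^0.25 ≈ 0.8722.
c_gold = y_gold − (n+δ)·k_gold = 0.8722 − 0.113·1.9296 ≈ 0.6541.

c_gold ≈ 0.654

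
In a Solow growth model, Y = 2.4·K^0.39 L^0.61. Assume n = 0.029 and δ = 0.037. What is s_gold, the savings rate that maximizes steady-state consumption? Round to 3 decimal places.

s_gold = 0.390

Capital per worker breaks even when investment replaces (n + δ)·k; here n + δ = 0.066.
At the golden rule MPK = n+δ, and in any Cobb-Douglas steady state s = (n+δ)·k/y = MPK·k/y = capital's share 0.39.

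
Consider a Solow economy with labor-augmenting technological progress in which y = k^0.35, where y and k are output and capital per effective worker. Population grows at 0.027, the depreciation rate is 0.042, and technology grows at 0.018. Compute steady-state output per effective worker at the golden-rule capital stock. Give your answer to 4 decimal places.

The effective depreciation rate is n + g + δ = 0.027 + 0.018 + 0.042 = 0.087.
At the golden rule the marginal product of capital equals n+g+δ: 0.35·k^(0.35−1) = 0.087. Solving, k_gold = (0.35/0.087)^(1/0.65) ≈ 8.5129.
Output: y_gold = k_gold^0.35 = 8.5129^0.35 ≈ 2.1161.

y_gold ≈ 2.1161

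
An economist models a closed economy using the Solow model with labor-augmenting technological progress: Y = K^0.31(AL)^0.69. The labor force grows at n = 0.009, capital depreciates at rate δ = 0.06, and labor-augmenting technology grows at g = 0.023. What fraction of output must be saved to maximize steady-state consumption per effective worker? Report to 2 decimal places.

The effective depreciation rate is n + g + δ = 0.009 + 0.023 + 0.06 = 0.092.
At the golden rule MPK = n+g+δ, and in any Cobb-Douglas steady state s = (n+g+δ)·k/y = MPK·k/y = capital's share 0.31.

s_gold = 0.31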